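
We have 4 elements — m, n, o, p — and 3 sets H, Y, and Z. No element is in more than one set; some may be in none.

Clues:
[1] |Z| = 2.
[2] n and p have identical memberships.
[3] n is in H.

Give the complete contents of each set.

From (3): n ∈ H.
(2): p matches n: p ∈ H.
(1): only 2 candidates remain for Z, so all are in.

H = {n, p}; Y = {}; Z = {m, o}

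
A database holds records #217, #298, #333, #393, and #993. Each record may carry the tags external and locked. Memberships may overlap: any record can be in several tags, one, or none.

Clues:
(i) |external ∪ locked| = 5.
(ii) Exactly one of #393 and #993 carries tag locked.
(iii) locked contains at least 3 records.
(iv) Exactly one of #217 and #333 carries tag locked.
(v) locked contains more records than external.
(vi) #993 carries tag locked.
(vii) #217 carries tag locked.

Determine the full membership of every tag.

external = {#333, #393}; locked = {#217, #298, #993}

From (vi): #993 ∈ locked.
From (vii): #217 ∈ locked.
(ii) (exactly one): #393 ∉ locked.
(iv) (exactly one): #333 ∉ locked.
(iii): only 3 candidates remain for locked, so all are in.
Suppose #217 ∈ external: no assignment then satisfies all the clues, so #217 ∉ external.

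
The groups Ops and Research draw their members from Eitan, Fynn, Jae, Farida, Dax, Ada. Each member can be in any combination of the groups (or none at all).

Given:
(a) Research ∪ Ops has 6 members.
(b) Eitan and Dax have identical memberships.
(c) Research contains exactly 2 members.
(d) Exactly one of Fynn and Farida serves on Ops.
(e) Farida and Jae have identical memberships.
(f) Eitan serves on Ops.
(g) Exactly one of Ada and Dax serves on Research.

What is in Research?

Research = {Ada, Fynn}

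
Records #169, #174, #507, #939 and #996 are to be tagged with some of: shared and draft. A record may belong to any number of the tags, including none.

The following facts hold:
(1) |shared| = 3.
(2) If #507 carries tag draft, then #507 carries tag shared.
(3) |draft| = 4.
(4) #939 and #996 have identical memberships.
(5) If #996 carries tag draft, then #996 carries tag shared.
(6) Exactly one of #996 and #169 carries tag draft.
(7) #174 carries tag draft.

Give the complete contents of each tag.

From (7): #174 ∈ draft.
Suppose #169 ∈ shared: no assignment then satisfies all the clues, so #169 ∉ shared.

shared = {#507, #939, #996}; draft = {#174, #507, #939, #996}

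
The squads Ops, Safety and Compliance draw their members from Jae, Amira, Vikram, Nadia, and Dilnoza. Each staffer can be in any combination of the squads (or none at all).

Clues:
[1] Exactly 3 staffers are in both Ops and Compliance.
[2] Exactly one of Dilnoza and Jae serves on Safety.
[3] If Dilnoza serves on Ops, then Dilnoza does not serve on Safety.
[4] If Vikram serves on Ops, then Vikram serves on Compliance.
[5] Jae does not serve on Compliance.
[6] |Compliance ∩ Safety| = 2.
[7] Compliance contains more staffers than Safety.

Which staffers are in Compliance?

From (5): Jae ∉ Compliance.
Suppose Amira ∉ Compliance: no assignment then satisfies all the clues, so Amira ∈ Compliance.

Compliance = {Amira, Dilnoza, Nadia, Vikram}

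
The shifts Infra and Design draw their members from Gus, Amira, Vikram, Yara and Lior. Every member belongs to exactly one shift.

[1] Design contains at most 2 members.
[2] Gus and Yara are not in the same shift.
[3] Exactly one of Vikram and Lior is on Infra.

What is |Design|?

2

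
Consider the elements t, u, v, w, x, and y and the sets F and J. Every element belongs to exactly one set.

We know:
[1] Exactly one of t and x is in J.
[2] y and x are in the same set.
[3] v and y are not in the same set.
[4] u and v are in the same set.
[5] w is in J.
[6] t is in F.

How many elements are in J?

From (5): w ∈ J.
From (6): t ∈ F.
(1) (exactly one): x ∈ J.
(2): y matches x: y ∉ F.
(2): y matches x: y ∈ J.
(3): v ∉ J.
(4): u matches v: u ∉ J.
Only one set left: u ∈ F.
Only one set left: v ∈ F.

3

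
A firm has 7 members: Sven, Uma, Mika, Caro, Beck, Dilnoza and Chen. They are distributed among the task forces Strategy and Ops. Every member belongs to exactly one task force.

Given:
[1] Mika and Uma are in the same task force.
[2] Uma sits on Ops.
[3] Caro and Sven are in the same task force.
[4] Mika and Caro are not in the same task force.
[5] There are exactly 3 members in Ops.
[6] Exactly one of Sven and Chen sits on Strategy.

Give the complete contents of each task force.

Strategy = {Beck, Caro, Dilnoza, Sven}; Ops = {Chen, Mika, Uma}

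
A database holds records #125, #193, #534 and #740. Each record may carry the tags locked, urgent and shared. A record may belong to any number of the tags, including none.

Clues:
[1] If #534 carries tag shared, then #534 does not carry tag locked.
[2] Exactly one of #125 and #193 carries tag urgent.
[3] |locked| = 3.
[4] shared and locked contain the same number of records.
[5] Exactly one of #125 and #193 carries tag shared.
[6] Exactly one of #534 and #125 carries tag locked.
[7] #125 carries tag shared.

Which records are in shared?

shared = {#125, #534, #740}

From (7): #125 ∈ shared.
(5) (exactly one): #193 ∉ shared.
Suppose #534 ∉ shared: no assignment then satisfies all the clues, so #534 ∈ shared.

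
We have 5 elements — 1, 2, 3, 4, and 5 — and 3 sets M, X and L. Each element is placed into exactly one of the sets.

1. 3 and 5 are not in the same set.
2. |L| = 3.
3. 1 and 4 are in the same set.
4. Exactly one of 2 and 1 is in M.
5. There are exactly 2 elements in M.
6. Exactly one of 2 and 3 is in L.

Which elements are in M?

M = {2, 5}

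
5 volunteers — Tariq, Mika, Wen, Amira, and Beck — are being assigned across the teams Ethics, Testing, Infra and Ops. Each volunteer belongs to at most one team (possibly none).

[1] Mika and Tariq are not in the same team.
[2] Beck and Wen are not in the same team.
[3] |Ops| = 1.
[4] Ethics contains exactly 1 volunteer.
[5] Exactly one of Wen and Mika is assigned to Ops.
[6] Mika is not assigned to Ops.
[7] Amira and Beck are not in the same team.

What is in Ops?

From (6): Mika ∉ Ops.
(5) (exactly one): Wen ∈ Ops.
(2): Beck ∉ Ops.
(3): Ops already has 1, so the rest are out.

Ops = {Wen}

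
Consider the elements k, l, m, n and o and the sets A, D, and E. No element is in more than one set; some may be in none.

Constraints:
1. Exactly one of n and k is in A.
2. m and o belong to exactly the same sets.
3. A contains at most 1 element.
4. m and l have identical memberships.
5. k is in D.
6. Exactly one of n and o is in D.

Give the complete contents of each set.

From (5): k ∈ D.
(1) (exactly one): n ∈ A.
(3): A already has 1, so the rest are out.
(6) (exactly one): o ∈ D.
(2): m matches o: m ∈ D.
(4): l matches m: l ∈ D.

A = {n}; D = {k, l, m, o}; E = {}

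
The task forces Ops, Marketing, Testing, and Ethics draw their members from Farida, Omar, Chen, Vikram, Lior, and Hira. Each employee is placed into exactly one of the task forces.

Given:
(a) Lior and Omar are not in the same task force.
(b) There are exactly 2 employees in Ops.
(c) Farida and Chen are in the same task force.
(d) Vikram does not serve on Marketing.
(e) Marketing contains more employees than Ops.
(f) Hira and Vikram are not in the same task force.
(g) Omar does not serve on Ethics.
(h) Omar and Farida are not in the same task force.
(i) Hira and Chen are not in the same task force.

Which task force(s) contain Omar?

From (d): Vikram ∉ Marketing.
From (g): Omar ∉ Ethics.
Suppose Omar ∉ Ops: no assignment then satisfies all the clues, so Omar ∈ Ops.

Omar: Ops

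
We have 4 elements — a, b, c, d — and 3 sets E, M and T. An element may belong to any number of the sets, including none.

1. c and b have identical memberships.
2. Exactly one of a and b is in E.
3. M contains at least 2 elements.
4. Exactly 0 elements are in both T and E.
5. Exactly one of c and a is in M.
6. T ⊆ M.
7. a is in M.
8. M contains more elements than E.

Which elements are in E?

E = {a}

From (7): a ∈ M.
(5) (exactly one): c ∉ M.
(6) contrapositive: c ∉ T.
(1): b matches c: b ∉ M.
(1): b matches c: b ∉ T.
(3): only 2 candidates remain for M, so all are in.
Suppose a ∉ E: no assignment then satisfies all the clues, so a ∈ E.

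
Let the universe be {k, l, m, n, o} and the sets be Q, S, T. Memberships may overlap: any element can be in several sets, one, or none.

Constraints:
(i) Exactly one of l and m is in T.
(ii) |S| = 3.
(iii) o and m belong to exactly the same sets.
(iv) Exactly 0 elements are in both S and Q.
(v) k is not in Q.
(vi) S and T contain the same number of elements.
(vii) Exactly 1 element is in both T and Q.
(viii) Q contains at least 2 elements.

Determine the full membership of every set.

Q = {l, n}; S = {k, m, o}; T = {m, n, o}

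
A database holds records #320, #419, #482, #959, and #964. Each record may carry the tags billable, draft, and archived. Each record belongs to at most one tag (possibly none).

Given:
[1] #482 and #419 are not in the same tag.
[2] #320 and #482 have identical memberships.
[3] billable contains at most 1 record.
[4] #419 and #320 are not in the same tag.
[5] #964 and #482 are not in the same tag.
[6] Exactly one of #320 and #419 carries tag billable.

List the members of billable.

billable = {#419}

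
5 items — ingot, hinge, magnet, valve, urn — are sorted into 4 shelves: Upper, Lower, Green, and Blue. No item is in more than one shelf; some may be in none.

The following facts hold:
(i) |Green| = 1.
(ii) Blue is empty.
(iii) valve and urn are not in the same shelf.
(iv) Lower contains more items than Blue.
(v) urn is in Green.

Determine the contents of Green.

Green = {urn}

From (v): urn ∈ Green.
(i): Green already has 1, so the rest are out.
(ii): Blue already has 0, so the rest are out.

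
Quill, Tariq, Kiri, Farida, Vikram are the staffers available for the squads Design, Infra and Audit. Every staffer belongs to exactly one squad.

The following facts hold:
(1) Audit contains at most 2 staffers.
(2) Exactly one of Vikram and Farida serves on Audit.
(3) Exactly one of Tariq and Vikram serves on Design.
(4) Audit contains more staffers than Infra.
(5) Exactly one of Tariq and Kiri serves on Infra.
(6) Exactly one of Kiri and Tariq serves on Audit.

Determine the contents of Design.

Design = {Quill, Vikram}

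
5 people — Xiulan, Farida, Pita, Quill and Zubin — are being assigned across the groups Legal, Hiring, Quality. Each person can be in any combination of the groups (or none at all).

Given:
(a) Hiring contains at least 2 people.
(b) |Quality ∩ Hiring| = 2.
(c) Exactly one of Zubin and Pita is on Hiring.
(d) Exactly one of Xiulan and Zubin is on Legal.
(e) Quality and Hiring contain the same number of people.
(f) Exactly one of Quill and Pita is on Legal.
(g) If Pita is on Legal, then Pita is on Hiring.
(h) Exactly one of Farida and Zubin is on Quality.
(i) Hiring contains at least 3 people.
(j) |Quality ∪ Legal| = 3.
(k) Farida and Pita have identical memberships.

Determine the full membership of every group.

Legal = {Farida, Pita, Xiulan}; Hiring = {Farida, Pita, Quill}; Quality = {Farida, Pita, Xiulan}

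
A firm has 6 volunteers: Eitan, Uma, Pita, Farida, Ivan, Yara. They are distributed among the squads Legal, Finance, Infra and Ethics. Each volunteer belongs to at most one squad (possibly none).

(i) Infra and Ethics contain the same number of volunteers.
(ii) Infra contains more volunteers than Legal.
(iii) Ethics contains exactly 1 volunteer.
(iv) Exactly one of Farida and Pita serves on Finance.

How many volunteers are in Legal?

0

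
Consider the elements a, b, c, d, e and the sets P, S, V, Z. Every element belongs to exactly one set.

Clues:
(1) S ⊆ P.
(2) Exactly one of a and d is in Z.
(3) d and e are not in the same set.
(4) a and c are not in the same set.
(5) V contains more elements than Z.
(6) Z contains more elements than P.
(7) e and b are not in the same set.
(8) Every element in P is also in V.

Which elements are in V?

V = {b, c, d}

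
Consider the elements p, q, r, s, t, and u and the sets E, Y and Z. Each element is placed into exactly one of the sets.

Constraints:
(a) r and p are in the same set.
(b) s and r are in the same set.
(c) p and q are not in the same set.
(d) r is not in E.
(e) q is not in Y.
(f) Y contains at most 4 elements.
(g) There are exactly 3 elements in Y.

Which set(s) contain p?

p: Y

From (d): r ∉ E.
From (e): q ∉ Y.
(a): p matches r: p ∉ E.
(b): s matches r: s ∉ E.
Suppose p ∉ Y: no assignment then satisfies all the clues, so p ∈ Y.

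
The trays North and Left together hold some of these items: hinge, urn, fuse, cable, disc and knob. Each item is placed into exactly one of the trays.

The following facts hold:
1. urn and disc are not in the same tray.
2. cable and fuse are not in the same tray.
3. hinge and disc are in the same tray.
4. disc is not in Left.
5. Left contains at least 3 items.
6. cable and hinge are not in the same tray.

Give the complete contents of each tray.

North = {disc, fuse, hinge}; Left = {cable, knob, urn}

From (4): disc ∉ Left.
(3): hinge matches disc: hinge ∉ Left.
Only one tray left: hinge ∈ North.
Only one tray left: disc ∈ North.
(1): urn ∉ North.
(6): cable ∉ North.
Only one tray left: urn ∈ Left.
Only one tray left: cable ∈ Left.
(2): fuse ∉ Left.
(5): only 3 candidates remain for Left, so all are in.
Only one tray left: fuse ∈ North.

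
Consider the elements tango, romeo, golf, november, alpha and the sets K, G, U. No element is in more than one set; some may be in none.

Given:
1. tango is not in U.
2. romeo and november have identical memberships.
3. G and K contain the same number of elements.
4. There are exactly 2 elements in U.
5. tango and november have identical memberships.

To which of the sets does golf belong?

golf: U

From (1): tango ∉ U.
(5): november matches tango: november ∉ U.
(2): romeo matches november: romeo ∉ U.
(4): only 2 candidates remain for U, so all are in.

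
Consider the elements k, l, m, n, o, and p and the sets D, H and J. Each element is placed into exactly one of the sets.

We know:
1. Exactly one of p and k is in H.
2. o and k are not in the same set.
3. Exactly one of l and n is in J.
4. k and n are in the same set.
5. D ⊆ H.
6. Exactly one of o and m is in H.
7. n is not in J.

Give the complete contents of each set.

D = {}; H = {k, m, n}; J = {l, o, p}

From (7): n ∉ J.
(3) (exactly one): l ∈ J.
(4): k matches n: k ∉ J.
Suppose k ∈ D: no assignment then satisfies all the clues, so k ∉ D.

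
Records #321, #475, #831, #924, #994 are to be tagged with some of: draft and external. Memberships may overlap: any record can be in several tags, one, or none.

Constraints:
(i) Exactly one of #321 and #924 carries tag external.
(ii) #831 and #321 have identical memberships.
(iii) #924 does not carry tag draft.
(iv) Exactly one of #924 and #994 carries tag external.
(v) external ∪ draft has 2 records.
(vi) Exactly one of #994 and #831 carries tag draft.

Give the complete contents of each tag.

From (iii): #924 ∉ draft.
Suppose #321 ∈ draft: no assignment then satisfies all the clues, so #321 ∉ draft.

draft = {#994}; external = {#924}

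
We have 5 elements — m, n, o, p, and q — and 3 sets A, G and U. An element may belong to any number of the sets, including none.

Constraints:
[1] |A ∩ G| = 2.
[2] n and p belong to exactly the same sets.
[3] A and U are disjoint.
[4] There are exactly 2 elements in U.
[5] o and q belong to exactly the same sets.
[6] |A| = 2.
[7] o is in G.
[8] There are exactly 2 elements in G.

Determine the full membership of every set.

A = {o, q}; G = {o, q}; U = {n, p}

From (7): o ∈ G.
(5): q matches o: q ∈ G.
(8): G already has 2, so the rest are out.
Suppose m ∈ A: no assignment then satisfies all the clues, so m ∉ A.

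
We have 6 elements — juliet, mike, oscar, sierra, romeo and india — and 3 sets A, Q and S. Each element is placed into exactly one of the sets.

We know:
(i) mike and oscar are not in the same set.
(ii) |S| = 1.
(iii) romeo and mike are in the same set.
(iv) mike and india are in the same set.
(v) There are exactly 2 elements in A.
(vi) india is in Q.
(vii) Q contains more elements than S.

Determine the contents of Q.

Q = {india, mike, romeo}

From (vi): india ∈ Q.
(iv): mike matches india: mike ∉ A.
(iv): mike matches india: mike ∈ Q.
(i): oscar ∉ Q.
(iii): romeo matches mike: romeo ∉ A.
(iii): romeo matches mike: romeo ∈ Q.
Suppose juliet ∈ Q: no assignment then satisfies all the clues, so juliet ∉ Q.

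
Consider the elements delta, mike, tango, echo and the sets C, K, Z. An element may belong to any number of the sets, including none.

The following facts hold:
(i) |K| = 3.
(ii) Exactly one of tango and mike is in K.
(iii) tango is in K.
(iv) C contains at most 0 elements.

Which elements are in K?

From (iii): tango ∈ K.
(ii) (exactly one): mike ∉ K.
(iv): C already has 0, so the rest are out.
(i): only 3 candidates remain for K, so all are in.

K = {delta, echo, tango}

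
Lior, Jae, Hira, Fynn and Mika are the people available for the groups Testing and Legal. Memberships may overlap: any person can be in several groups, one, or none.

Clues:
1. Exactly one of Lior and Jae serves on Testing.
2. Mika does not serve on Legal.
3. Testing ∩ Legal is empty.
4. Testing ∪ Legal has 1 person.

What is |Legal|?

0

From (2): Mika ∉ Legal.
Suppose Lior ∈ Legal: no assignment then satisfies all the clues, so Lior ∉ Legal.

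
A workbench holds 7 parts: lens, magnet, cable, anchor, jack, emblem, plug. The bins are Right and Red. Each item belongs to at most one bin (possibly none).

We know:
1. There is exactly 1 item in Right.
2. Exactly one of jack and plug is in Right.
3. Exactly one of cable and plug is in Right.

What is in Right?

Right = {plug}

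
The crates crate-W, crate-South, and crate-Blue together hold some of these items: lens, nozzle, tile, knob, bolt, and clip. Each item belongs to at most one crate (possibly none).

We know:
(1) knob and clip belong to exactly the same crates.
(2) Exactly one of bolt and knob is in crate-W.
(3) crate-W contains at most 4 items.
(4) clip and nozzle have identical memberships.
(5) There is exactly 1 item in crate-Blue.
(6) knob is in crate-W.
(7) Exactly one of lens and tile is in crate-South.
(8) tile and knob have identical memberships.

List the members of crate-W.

From (6): knob ∈ crate-W.
(1): clip matches knob: clip ∈ crate-W.
(2) (exactly one): bolt ∉ crate-W.
(4): nozzle matches clip: nozzle ∈ crate-W.
(8): tile matches knob: tile ∈ crate-W.
(3): crate-W already has 4, so the rest are out.
(7) (exactly one): lens ∈ crate-South.
(5): only 1 candidates remain for crate-Blue, so all are in.

crate-W = {clip, knob, nozzle, tile}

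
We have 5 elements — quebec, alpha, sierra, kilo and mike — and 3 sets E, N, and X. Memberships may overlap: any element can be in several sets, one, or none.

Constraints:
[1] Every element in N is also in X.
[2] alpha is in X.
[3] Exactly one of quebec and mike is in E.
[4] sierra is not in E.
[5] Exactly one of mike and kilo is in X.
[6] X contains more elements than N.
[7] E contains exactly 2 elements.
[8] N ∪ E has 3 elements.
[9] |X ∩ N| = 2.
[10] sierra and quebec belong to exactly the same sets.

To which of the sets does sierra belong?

sierra: X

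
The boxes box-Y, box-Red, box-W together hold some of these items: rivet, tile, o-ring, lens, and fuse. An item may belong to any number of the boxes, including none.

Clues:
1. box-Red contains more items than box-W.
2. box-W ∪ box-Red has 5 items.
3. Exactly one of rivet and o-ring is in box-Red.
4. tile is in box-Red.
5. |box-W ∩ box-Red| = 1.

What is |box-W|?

2

From (4): tile ∈ box-Red.
Suppose lens ∉ box-Red: no assignment then satisfies all the clues, so lens ∈ box-Red.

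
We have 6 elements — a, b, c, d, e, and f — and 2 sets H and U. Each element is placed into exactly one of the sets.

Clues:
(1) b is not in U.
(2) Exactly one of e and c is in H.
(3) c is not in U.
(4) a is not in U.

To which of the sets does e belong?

e: U

From (1): b ∉ U.
From (3): c ∉ U.
From (4): a ∉ U.
Only one set left: a ∈ H.
Only one set left: b ∈ H.
Only one set left: c ∈ H.
(2) (exactly one): e ∉ H.
Only one set left: e ∈ U.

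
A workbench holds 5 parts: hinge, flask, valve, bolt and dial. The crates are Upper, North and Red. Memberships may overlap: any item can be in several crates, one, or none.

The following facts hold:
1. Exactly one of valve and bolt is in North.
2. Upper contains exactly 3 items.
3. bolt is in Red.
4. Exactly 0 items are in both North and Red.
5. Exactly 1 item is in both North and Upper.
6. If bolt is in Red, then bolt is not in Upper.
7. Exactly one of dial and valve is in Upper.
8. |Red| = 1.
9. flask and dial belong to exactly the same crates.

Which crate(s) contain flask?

flask: Upper

From (3): bolt ∈ Red.
(6): bolt ∉ Upper.
(8): Red already has 1, so the rest are out.
Suppose flask ∉ Upper: no assignment then satisfies all the clues, so flask ∈ Upper.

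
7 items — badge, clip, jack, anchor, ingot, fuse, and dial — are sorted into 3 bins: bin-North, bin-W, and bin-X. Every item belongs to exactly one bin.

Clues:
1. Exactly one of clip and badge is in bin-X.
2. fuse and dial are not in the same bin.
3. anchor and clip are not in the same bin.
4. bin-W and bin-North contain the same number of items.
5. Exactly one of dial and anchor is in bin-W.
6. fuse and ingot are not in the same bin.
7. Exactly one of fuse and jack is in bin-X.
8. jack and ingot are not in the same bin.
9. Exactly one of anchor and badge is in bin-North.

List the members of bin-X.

bin-X = {clip, dial, jack}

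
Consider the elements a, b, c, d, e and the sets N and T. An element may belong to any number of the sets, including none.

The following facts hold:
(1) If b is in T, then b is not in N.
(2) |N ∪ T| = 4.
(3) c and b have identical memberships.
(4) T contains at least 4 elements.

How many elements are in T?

4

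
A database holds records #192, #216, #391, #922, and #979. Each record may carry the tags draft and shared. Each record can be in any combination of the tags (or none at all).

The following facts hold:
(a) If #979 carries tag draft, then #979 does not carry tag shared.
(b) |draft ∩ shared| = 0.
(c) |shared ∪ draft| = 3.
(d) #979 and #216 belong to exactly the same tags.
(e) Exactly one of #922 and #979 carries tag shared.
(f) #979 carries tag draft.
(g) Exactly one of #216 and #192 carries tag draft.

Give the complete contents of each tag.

draft = {#216, #979}; shared = {#922}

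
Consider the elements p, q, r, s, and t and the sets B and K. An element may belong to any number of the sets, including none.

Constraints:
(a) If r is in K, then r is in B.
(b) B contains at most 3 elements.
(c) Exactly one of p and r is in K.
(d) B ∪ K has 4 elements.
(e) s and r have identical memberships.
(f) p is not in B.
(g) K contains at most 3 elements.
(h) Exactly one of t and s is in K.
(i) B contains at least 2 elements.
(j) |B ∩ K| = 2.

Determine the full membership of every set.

B = {r, s, t}; K = {q, r, s}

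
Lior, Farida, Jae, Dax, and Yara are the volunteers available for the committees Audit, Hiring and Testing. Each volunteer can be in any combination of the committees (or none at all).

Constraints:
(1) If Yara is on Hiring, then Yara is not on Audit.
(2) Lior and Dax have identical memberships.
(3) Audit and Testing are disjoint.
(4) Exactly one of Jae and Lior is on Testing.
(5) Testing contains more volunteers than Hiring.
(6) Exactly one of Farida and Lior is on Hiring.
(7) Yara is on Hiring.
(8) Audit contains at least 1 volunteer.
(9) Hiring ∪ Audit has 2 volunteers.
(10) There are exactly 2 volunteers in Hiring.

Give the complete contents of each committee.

Audit = {Farida}; Hiring = {Farida, Yara}; Testing = {Dax, Lior, Yara}

From (7): Yara ∈ Hiring.
(1): Yara ∉ Audit.
Suppose Lior ∈ Audit: no assignment then satisfies all the clues, so Lior ∉ Audit.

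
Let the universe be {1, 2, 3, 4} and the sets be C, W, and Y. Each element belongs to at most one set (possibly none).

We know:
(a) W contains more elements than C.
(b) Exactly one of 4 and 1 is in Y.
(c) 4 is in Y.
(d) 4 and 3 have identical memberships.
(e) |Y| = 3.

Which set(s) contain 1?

1: W

From (c): 4 ∈ Y.
(b) (exactly one): 1 ∉ Y.
(d): 3 matches 4: 3 ∉ C.
(d): 3 matches 4: 3 ∉ W.
(d): 3 matches 4: 3 ∈ Y.
(e): only 3 candidates remain for Y, so all are in.
Suppose 1 ∈ C: no assignment then satisfies all the clues, so 1 ∉ C.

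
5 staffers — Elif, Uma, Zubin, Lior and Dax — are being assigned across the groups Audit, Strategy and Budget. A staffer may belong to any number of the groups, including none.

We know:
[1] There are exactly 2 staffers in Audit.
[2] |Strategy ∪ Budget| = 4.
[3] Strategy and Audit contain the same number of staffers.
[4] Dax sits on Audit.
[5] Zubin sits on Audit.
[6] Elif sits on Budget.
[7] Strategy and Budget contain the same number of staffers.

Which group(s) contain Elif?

Elif: Budget

From (4): Dax ∈ Audit.
From (5): Zubin ∈ Audit.
From (6): Elif ∈ Budget.
(1): Audit already has 2, so the rest are out.
Suppose Elif ∈ Strategy: no assignment then satisfies all the clues, so Elif ∉ Strategy.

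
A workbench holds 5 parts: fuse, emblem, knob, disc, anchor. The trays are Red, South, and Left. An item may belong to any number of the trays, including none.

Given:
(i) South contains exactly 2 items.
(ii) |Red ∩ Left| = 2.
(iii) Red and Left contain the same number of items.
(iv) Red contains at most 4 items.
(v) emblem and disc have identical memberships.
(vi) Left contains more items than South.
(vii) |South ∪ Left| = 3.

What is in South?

South = {disc, emblem}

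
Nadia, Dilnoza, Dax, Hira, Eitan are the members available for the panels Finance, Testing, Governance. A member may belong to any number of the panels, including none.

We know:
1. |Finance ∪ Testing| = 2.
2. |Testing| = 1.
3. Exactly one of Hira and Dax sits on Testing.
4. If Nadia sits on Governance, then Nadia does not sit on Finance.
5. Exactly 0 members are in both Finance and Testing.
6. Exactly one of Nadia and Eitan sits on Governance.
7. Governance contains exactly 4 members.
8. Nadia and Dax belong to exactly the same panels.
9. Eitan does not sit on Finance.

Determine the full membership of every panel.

Finance = {Dilnoza}; Testing = {Hira}; Governance = {Dax, Dilnoza, Hira, Nadia}

From (9): Eitan ∉ Finance.
Suppose Nadia ∈ Finance: no assignment then satisfies all the clues, so Nadia ∉ Finance.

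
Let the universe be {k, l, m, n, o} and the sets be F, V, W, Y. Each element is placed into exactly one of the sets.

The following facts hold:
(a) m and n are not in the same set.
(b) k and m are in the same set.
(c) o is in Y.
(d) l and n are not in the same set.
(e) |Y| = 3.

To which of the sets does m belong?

m: Y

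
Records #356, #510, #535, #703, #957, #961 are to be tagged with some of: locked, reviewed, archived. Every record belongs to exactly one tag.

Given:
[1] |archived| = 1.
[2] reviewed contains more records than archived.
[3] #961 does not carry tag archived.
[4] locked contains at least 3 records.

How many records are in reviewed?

2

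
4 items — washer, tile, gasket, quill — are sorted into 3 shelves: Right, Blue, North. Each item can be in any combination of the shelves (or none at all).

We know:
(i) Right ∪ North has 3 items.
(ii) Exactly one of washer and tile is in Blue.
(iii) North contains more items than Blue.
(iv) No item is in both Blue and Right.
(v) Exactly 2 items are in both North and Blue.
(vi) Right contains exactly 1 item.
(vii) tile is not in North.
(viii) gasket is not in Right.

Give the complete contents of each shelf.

Right = {quill}; Blue = {gasket, washer}; North = {gasket, quill, washer}

From (vii): tile ∉ North.
From (viii): gasket ∉ Right.
Suppose washer ∈ Right: no assignment then satisfies all the clues, so washer ∉ Right.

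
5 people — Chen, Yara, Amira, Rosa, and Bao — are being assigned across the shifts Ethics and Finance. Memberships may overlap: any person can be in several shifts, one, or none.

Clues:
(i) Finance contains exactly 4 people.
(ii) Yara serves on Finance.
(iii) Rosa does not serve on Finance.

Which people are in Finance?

From (ii): Yara ∈ Finance.
From (iii): Rosa ∉ Finance.
(i): only 4 candidates remain for Finance, so all are in.

Finance = {Amira, Bao, Chen, Yara}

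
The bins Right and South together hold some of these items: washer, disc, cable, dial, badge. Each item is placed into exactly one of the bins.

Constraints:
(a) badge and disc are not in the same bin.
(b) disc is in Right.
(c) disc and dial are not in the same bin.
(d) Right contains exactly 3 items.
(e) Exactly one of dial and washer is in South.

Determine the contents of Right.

From (b): disc ∈ Right.
(a): badge ∉ Right.
(c): dial ∉ Right.
(d): only 3 candidates remain for Right, so all are in.
(e) (exactly one): dial ∈ South.
Only one bin left: badge ∈ South.

Right = {cable, disc, washer}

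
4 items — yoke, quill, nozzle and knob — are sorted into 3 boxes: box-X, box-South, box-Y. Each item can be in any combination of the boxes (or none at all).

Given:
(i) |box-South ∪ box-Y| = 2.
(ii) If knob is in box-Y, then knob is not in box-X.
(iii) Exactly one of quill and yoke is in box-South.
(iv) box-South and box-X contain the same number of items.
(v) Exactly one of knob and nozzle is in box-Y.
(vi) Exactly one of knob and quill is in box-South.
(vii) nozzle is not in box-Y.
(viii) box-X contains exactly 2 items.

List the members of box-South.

box-South = {knob, yoke}

From (vii): nozzle ∉ box-Y.
(v) (exactly one): knob ∈ box-Y.
(ii): knob ∉ box-X.
Suppose yoke ∉ box-South: no assignment then satisfies all the clues, so yoke ∈ box-South.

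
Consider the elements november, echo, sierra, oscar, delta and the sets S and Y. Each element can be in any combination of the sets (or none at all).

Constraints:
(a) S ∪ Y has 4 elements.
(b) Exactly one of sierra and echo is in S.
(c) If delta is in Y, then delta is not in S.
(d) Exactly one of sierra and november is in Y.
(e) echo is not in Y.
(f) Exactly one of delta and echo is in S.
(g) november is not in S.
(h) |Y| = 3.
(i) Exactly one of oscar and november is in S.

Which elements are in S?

S = {echo, oscar}

From (e): echo ∉ Y.
From (g): november ∉ S.
(i) (exactly one): oscar ∈ S.
Suppose echo ∉ S: no assignment then satisfies all the clues, so echo ∈ S.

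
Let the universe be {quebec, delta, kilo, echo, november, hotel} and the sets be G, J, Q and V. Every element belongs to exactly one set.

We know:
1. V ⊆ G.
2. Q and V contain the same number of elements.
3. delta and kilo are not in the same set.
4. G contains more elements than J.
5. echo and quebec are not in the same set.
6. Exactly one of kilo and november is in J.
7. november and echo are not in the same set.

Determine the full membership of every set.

G = {delta, hotel, november, quebec}; J = {echo, kilo}; Q = {}; V = {}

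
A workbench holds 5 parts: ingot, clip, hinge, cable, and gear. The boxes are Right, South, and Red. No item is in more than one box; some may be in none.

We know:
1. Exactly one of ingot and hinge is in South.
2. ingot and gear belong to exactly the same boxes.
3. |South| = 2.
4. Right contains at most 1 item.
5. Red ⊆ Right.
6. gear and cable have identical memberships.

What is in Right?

Right = {}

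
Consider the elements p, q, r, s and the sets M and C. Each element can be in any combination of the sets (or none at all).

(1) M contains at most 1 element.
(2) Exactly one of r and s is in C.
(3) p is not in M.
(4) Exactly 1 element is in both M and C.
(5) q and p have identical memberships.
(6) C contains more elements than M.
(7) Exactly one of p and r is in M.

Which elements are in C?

C = {p, q, r}

From (3): p ∉ M.
(5): q matches p: q ∉ M.
(7) (exactly one): r ∈ M.
(1): M already has 1, so the rest are out.
Suppose p ∉ C: no assignment then satisfies all the clues, so p ∈ C.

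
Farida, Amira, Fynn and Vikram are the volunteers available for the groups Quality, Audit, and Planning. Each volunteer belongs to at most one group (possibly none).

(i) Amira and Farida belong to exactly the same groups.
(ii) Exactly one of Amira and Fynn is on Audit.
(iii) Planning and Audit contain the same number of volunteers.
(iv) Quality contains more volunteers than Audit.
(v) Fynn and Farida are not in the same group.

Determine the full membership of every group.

Quality = {Amira, Farida}; Audit = {Fynn}; Planning = {Vikram}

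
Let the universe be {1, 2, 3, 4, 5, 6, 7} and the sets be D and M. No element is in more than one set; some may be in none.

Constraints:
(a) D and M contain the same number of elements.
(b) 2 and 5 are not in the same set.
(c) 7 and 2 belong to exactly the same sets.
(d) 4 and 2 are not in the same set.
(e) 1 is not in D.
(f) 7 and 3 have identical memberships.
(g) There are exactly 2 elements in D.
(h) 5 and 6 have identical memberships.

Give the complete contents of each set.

D = {5, 6}; M = {1, 4}

From (e): 1 ∉ D.
Suppose 1 ∉ M: no assignment then satisfies all the clues, so 1 ∈ M.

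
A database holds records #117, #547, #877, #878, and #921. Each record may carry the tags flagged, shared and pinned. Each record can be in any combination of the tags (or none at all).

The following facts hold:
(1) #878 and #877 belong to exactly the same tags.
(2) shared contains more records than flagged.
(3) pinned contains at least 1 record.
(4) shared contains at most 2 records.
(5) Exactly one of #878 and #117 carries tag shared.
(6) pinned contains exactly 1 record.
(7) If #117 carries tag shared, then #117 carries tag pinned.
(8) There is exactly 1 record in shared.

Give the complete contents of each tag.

flagged = {}; shared = {#117}; pinned = {#117}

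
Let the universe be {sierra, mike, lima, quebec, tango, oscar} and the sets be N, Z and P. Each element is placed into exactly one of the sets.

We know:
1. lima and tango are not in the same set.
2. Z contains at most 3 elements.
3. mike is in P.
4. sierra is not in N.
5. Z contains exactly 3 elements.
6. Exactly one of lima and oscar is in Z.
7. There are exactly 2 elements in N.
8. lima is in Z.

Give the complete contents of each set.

N = {oscar, tango}; Z = {lima, quebec, sierra}; P = {mike}

From (3): mike ∈ P.
From (4): sierra ∉ N.
From (8): lima ∈ Z.
(1): tango ∉ Z.
(6) (exactly one): oscar ∉ Z.
(5): only 3 candidates remain for Z, so all are in.
(7): only 2 candidates remain for N, so all are in.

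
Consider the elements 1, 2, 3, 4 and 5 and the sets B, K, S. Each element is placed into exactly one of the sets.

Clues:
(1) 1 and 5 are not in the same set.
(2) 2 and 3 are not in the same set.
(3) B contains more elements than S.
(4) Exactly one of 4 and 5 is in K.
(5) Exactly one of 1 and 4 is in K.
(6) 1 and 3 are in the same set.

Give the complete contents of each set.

B = {1, 3}; K = {2, 4}; S = {5}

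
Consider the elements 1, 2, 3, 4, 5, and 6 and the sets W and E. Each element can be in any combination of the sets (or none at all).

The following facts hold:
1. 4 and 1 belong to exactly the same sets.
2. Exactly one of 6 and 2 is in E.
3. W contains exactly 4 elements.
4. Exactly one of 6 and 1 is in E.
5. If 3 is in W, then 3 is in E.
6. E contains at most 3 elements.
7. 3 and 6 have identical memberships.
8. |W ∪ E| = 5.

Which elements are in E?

E = {3, 5, 6}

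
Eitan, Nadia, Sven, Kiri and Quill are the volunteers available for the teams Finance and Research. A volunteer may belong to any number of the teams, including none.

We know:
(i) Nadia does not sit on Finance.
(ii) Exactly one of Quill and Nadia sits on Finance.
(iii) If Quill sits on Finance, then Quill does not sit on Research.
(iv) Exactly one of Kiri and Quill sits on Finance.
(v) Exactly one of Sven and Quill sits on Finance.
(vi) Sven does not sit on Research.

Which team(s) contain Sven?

From (i): Nadia ∉ Finance.
From (vi): Sven ∉ Research.
(ii) (exactly one): Quill ∈ Finance.
(iii): Quill ∉ Research.
(iv) (exactly one): Kiri ∉ Finance.
(v) (exactly one): Sven ∉ Finance.

Sven: none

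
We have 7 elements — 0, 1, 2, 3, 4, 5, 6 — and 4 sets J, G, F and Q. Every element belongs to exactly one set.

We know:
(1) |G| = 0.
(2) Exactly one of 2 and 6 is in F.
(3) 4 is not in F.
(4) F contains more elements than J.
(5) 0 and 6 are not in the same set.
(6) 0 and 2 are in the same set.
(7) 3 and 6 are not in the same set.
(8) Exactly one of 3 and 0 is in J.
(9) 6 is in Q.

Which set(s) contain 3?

3: J

From (3): 4 ∉ F.
From (9): 6 ∈ Q.
(1): G already has 0, so the rest are out.
(2) (exactly one): 2 ∈ F.
(5): 0 ∉ Q.
(6): 0 matches 2: 0 ∉ J.
(6): 0 matches 2: 0 ∈ F.
(7): 3 ∉ Q.
(8) (exactly one): 3 ∈ J.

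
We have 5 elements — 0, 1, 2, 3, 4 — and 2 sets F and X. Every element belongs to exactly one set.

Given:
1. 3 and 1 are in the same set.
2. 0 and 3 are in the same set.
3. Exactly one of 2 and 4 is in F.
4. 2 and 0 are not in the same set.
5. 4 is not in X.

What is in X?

X = {2}

From (5): 4 ∉ X.
Only one set left: 4 ∈ F.
(3) (exactly one): 2 ∉ F.
Only one set left: 2 ∈ X.
(4): 0 ∉ X.
Only one set left: 0 ∈ F.
(2): 3 matches 0: 3 ∈ F.
(1): 1 matches 3: 1 ∈ F.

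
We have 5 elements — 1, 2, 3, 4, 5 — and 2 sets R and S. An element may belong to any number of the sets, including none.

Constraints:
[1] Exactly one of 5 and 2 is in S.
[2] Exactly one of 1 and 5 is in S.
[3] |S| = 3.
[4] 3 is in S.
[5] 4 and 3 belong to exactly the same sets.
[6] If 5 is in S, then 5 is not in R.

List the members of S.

From (4): 3 ∈ S.
(5): 4 matches 3: 4 ∈ S.
Suppose 1 ∈ S: no assignment then satisfies all the clues, so 1 ∉ S.

S = {3, 4, 5}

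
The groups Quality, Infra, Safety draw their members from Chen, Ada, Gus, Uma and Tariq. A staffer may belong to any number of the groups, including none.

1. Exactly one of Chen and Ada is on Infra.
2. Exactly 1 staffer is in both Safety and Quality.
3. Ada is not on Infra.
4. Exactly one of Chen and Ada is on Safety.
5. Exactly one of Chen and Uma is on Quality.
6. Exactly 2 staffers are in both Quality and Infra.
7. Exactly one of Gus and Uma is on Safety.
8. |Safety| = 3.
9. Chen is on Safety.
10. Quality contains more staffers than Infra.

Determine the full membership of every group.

Quality = {Ada, Chen, Gus}; Infra = {Chen, Gus}; Safety = {Chen, Tariq, Uma}

From (3): Ada ∉ Infra.
From (9): Chen ∈ Safety.
(1) (exactly one): Chen ∈ Infra.
(4) (exactly one): Ada ∉ Safety.
Suppose Chen ∉ Quality: no assignment then satisfies all the clues, so Chen ∈ Quality.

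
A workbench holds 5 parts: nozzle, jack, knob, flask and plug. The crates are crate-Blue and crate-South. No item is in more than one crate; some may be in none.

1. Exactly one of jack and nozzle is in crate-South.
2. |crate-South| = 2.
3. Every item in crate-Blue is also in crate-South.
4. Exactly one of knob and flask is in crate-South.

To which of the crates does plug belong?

plug: none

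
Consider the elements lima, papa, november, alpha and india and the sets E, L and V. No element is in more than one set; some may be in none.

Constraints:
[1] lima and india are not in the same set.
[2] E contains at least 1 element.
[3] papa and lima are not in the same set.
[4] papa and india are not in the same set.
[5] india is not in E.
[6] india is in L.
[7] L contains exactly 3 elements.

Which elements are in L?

L = {alpha, india, november}

From (5): india ∉ E.
From (6): india ∈ L.
(1): lima ∉ L.
(4): papa ∉ L.
(7): only 3 candidates remain for L, so all are in.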